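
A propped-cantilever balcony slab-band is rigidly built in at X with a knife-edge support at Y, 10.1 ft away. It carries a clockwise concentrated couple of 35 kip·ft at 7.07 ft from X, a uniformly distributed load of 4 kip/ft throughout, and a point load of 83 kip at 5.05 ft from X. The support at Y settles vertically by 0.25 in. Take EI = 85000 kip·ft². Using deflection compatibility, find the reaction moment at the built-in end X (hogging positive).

M_X = 247.5 kip·ft

Choose R_Y as the redundant. The primary structure is the cantilever fixed at X.
Free-end deflection of the primary structure under the applied loading (downward +):
  clockwise couple 35 at a = 7.07: M₀a(2L − a)/(2EI) = 1625/EI
  UDL 4: wL⁴/(8EI) = 5203/EI
  point load 83 at a = 5.05: Pa²(3L − a)/(6EI) = 8908/EI
  δ_0 = 15735/EI
Flexibility coefficient — unit upward force at Y: δ_{YY} = L³/(3EI) = 343.4/EI.
With EI = 85000 kip·ft²: δ_0 = 0.18512 ft and δ_{YY} = 0.00404 ft/kip.
Compatibility — the beam at Y must follow the support down by 0.02083 ft: δ_0 − R_Y·δ_{YY} = 0.02083, so R_Y = (0.18512 − 0.02083)/0.00404 = 40.66 kip.
Moment equilibrium about X: M_X = Σ(load moments about X) − R_Y·L = 658.2 − 40.66×10.1 = 247.5 kip·ft.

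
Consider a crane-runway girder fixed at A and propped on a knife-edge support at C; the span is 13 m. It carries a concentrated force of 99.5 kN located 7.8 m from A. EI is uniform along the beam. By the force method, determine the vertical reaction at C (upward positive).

R_C = 42.98 kN

Take the reaction at C as the redundant and release it; the primary structure is a cantilever fixed at A.
Free-end deflection of the primary structure under the applied loading (downward +):
  point load 99.5 at a = 7.8: Pa²(3L − a)/(6EI) = 31479/EI
Flexibility coefficient — unit upward force at C: δ_{CC} = L³/(3EI) = 732.3/EI.
Compatibility at C: δ_0 − R_C·δ_{CC} = 0, so R_C = 31479/732.3 = 42.98 kN.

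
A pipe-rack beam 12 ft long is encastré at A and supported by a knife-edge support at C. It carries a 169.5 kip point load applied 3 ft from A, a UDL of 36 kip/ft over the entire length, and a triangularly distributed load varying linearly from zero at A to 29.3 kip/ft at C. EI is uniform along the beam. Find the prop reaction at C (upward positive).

Remove the prop at C; the released (primary) structure is a cantilever built in at A.
Deflection at C on the released cantilever, summing each load's contribution:
  point load 169.5 at a = 3: Pa²(3L − a)/(6EI) = 8390/EI
  UDL 36: wL⁴/(8EI) = 93312/EI
  triangular load, peak 29.3 at the free end: 11w₀L⁴/(120EI) = 55693/EI
  δ_0 = 157396/EI
Tip deflection under a unit load at C: L³/(3EI) = 576/EI.
Compatibility at C: δ_0 − R_C·δ_{CC} = 0, so R_C = 157396/576 = 273.3 kip.

R_C = 273.3 kip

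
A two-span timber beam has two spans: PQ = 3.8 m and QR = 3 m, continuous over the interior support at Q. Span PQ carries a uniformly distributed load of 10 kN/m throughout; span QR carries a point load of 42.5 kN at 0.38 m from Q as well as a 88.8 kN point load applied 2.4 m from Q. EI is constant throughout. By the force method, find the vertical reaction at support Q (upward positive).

Release continuity at Q by inserting a hinge; the redundant is the internal moment M_Q. The primary structure is two simply-supported spans PQ and QR.
Discontinuity in slope at Q on the released structure — sum the simple-span end rotations:
  span PQ: UDL 10: wL³/(24EI) = 22.86/EI
  span QR: point load 42.5 at a = 0.38: Pab(L + b)/(6LEI) = 13.21/EI
  span QR: point load 88.8 at a = 2.4: Pab(L + b)/(6LEI) = 25.57/EI
  relative rotation θ_0 = (22.86 + 38.79)/EI = 61.65/EI
A unit hogging moment at Q produces rotation L₁/(3EI) + L₂/(3EI) = 2.267/EI.
Slope continuity at Q: θ_0 = M_Q·2.267/EI, so M_Q = 61.65/2.267 = 27.2 kN·m (hogging).
Span PQ, ΣM about P with M_Q applied at Q: R_Q^{PQ}·3.8 = 72.2 + 27.2, so R_Q^{PQ} = 26.16 kN and R_P = 38 − 26.16 = 11.84 kN.
Span QR, ΣM about R: R_Q^{QR}·3 = 164.6 + 27.2, so R_Q^{QR} = 63.94 kN and R_R = 131.3 − 63.94 = 67.36 kN.
R_Q = 26.16 + 63.94 = 90.1 kN.

R_Q = 90.1 kN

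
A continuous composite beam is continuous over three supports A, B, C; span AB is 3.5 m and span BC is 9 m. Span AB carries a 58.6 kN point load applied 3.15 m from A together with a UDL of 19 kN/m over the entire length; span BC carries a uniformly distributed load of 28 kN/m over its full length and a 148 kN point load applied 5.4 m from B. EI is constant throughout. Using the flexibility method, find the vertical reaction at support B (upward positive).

Take M_B as the redundant. Released structure: two simple spans AB and BC with a hinge at B.
Discontinuity in slope at B on the released structure — sum the simple-span end rotations:
  span AB: point load 58.6 at a = 3.15: Pab(L + a)/(6LEI) = 20.46/EI
  span AB: UDL 19: wL³/(24EI) = 33.94/EI
  span BC: UDL 28: wL³/(24EI) = 850.5/EI
  span BC: point load 148 at a = 5.4: Pab(L + b)/(6LEI) = 671.3/EI
  relative rotation θ_0 = (54.4 + 1522)/EI = 1576/EI
A unit hogging moment at B produces rotation L₁/(3EI) + L₂/(3EI) = 4.167/EI.
Slope continuity at B: θ_0 = M_B·4.167/EI, so M_B = 1576/4.167 = 378.3 kN·m (hogging).
Span AB, ΣM about A with M_B applied at B: R_B^{AB}·3.5 = 301 + 378.3, so R_B^{AB} = 194.1 kN and R_A = 125.1 − 194.1 = -68.97 kN.
Span BC, ΣM about C: R_B^{BC}·9 = 1667 + 378.3, so R_B^{BC} = 227.2 kN and R_C = 400 − 227.2 = 172.8 kN.
R_B = 194.1 + 227.2 = 421.3 kN.

R_B = 421.3 kN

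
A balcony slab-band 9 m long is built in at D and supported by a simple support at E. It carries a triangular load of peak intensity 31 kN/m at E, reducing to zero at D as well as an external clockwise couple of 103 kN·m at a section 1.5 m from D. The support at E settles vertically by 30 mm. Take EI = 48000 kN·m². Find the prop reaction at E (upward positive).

Take the reaction at E as the redundant and release it; the primary structure is a cantilever fixed at D.
Deflection at E on the released cantilever, summing each load's contribution:
  triangular load, peak 31 at the free end: 11w₀L⁴/(120EI) = 18644/EI
  clockwise couple 103 at a = 1.5: M₀a(2L − a)/(2EI) = 1275/EI
  δ_0 = 19919/EI
Flexibility coefficient — unit upward force at E: δ_{EE} = L³/(3EI) = 243/EI.
With EI = 48000 kN·m²: δ_0 = 0.41497 m and δ_{EE} = 0.005063 m/kN.
Compatibility — the beam at E must follow the support down by 0.03 m: δ_0 − R_E·δ_{EE} = 0.03, so R_E = (0.41497 − 0.03)/0.005063 = 76.04 kN.

R_E = 76.04 kN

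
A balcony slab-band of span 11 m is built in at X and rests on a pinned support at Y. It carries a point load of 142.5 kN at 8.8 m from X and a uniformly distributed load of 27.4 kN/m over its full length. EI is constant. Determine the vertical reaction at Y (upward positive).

R_Y = 213.3 kN

Remove the prop at Y; the released (primary) structure is a cantilever built in at X.
Deflection at Y on the released cantilever, summing each load's contribution:
  point load 142.5 at a = 8.8: Pa²(3L − a)/(6EI) = 44509/EI
  UDL 27.4: wL⁴/(8EI) = 50145/EI
  δ_0 = 94654/EI
Tip deflection under a unit load at Y: L³/(3EI) = 443.7/EI.
Compatibility at Y: δ_0 − R_Y·δ_{YY} = 0, so R_Y = 94654/443.7 = 213.3 kN.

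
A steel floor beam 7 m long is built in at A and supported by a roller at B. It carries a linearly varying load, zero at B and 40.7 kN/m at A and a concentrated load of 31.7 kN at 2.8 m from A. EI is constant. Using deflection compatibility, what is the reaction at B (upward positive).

R_B = 35.08 kN

Release the roller at B. Primary structure: cantilever fixed at A.
Primary-structure tip deflection at B by superposition:
  triangular load, peak 40.7 at the fixed end: w₀L⁴/(30EI) = 3257/EI
  point load 31.7 at a = 2.8: Pa²(3L − a)/(6EI) = 753.9/EI
  δ_0 = 4011/EI
Flexibility coefficient — unit upward force at B: δ_{BB} = L³/(3EI) = 114.3/EI.
Compatibility at B: δ_0 − R_B·δ_{BB} = 0, so R_B = 4011/114.3 = 35.08 kN.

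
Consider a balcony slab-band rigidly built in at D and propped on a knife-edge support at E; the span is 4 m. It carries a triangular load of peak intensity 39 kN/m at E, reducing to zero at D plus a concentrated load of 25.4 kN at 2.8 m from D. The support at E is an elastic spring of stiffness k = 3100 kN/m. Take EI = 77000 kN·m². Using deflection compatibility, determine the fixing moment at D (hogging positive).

M_D = 173.4 kN·m

Remove the prop at E; the released (primary) structure is a cantilever built in at D.
Deflection at E on the released cantilever, summing each load's contribution:
  triangular load, peak 39 at the free end: 11w₀L⁴/(120EI) = 915.2/EI
  point load 25.4 at a = 2.8: Pa²(3L − a)/(6EI) = 305.3/EI
  δ_0 = 1221/EI
Tip deflection under a unit load at E: L³/(3EI) = 21.33/EI.
With EI = 77000 kN·m²: δ_0 = 0.015851 m and δ_{EE} = 0.000277 m/kN.
Compatibility — the spring shortens by R_E/k under the reaction it provides: δ_0 − R_E·δ_{EE} = R_E/k. With 1/k = 0.000323 m/kN, R_E = δ_0 / (δ_{EE} + 1/k) = 0.015851 / (0.000277 + 0.000323) = 26.43 kN.
Moment equilibrium about D: M_D = Σ(load moments about D) − R_E·L = 279.1 − 26.43×4 = 173.4 kN·m.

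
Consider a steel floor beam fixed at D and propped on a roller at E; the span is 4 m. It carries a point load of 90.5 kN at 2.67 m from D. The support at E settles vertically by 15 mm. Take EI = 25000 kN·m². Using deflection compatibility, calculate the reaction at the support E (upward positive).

Take the reaction at E as the redundant and release it; the primary structure is a cantilever fixed at D.
Downward deflection at the released point E due to the loads:
  point load 90.5 at a = 2.67: Pa²(3L − a)/(6EI) = 1003/EI
Flexibility coefficient — unit upward force at E: δ_{EE} = L³/(3EI) = 21.33/EI.
With EI = 25000 kN·m²: δ_0 = 0.040129 m and δ_{EE} = 0.000853 m/kN.
Compatibility — the beam at E must follow the support down by 0.015 m: δ_0 − R_E·δ_{EE} = 0.015, so R_E = (0.040129 − 0.015)/0.000853 = 29.45 kN.

R_E = 29.45 kN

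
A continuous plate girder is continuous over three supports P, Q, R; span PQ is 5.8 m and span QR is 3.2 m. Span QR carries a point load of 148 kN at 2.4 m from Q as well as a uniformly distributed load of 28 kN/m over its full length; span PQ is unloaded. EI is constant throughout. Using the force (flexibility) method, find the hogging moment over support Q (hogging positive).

M_Q = 32.48 kN·m

Insert a hinge at Q; M_Q is the redundant, and each span becomes simply supported.
Rotations at Q on the released spans (each span's end-slope, ×1/EI):
  span QR: point load 148 at a = 2.4: Pab(L + b)/(6LEI) = 59.2/EI
  span QR: UDL 28: wL³/(24EI) = 38.23/EI
  relative rotation θ_0 = (0 + 97.43)/EI = 97.43/EI
A unit hogging moment at Q produces rotation L₁/(3EI) + L₂/(3EI) = 3/EI.
Compatibility: M_Q·(L₁+L₂)/(3EI) = θ_0, giving M_Q = 32.48 kN·m (hogging).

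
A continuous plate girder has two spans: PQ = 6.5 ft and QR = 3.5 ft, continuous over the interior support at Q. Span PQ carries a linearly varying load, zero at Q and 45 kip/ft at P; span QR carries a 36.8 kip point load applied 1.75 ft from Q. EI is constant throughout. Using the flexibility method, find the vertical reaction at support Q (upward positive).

R_Q = 102.6 kip

Insert a hinge at Q; M_Q is the redundant, and each span becomes simply supported.
Discontinuity in slope at Q on the released structure — sum the simple-span end rotations:
  span PQ: triangular load, peak 45: 7w₀L³/(360EI) = 240.3/EI
  span QR: point load 36.8 at a = 1.75: Pab(L + b)/(6LEI) = 28.18/EI
  relative rotation θ_0 = (240.3 + 28.18)/EI = 268.5/EI
A unit hogging moment at Q produces rotation L₁/(3EI) + L₂/(3EI) = 3.333/EI.
Compatibility: M_Q·(L₁+L₂)/(3EI) = θ_0, giving M_Q = 80.54 kip·ft (hogging).
Span PQ, ΣM about P with M_Q applied at Q: R_Q^{PQ}·6.5 = 316.9 + 80.54, so R_Q^{PQ} = 61.14 kip and R_P = 146.2 − 61.14 = 85.11 kip.
Span QR, ΣM about R: R_Q^{QR}·3.5 = 64.4 + 80.54, so R_Q^{QR} = 41.41 kip and R_R = 36.8 − 41.41 = -4.612 kip.
R_Q = 61.14 + 41.41 = 102.6 kip.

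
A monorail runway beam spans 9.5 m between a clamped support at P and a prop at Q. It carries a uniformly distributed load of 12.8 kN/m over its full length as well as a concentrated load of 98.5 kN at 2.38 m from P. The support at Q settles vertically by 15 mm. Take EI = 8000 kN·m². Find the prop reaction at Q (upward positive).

R_Q = 53.68 kN

Choose R_Q as the redundant. The primary structure is the cantilever fixed at P.
Deflection at Q on the released cantilever, summing each load's contribution:
  UDL 12.8: wL⁴/(8EI) = 13032/EI
  point load 98.5 at a = 2.38: Pa²(3L − a)/(6EI) = 2429/EI
  δ_0 = 15461/EI
Tip deflection under a unit load at Q: L³/(3EI) = 285.8/EI.
With EI = 8000 kN·m²: δ_0 = 1.9326 m and δ_{QQ} = 0.035724 m/kN.
Compatibility — the beam at Q must follow the support down by 0.015 m: δ_0 − R_Q·δ_{QQ} = 0.015, so R_Q = (1.9326 − 0.015)/0.035724 = 53.68 kN.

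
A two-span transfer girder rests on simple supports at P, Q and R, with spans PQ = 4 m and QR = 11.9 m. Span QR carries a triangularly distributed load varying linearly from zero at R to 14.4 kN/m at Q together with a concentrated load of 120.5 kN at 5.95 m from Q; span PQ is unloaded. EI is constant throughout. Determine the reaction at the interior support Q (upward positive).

R_Q = 218.6 kN

Release continuity at Q by inserting a hinge; the redundant is the internal moment M_Q. The primary structure is two simply-supported spans PQ and QR.
Discontinuity in slope at Q on the released structure — sum the simple-span end rotations:
  span QR: triangular load, peak 14.4: w₀L³/(45EI) = 539.3/EI
  span QR: point load 120.5 at a = 5.95: Pab(L + b)/(6LEI) = 1067/EI
  relative rotation θ_0 = (0 + 1606)/EI = 1606/EI
A unit hogging moment at Q produces rotation L₁/(3EI) + L₂/(3EI) = 5.3/EI.
Slope continuity at Q: θ_0 = M_Q·5.3/EI, so M_Q = 1606/5.3 = 303 kN·m (hogging).
Span PQ, ΣM about P with M_Q applied at Q: R_Q^{PQ}·4 = 0 + 303, so R_Q^{PQ} = 75.74 kN and R_P = 0 − 75.74 = -75.74 kN.
Span QR, ΣM about R: R_Q^{QR}·11.9 = 1397 + 303, so R_Q^{QR} = 142.8 kN and R_R = 206.2 − 142.8 = 63.35 kN.
R_Q = 75.74 + 142.8 = 218.6 kN.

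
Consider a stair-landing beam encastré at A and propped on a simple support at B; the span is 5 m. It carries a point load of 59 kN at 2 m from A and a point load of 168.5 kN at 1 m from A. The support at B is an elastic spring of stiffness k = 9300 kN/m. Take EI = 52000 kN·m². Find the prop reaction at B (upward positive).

Release the roller at B. Primary structure: cantilever fixed at A.
Primary-structure tip deflection at B by superposition:
  point load 59 at a = 2: Pa²(3L − a)/(6EI) = 511.3/EI
  point load 168.5 at a = 1: Pa²(3L − a)/(6EI) = 393.2/EI
  δ_0 = 904.5/EI
Flexibility coefficient — unit upward force at B: δ_{BB} = L³/(3EI) = 41.67/EI.
With EI = 52000 kN·m²: δ_0 = 0.017394 m and δ_{BB} = 0.000801 m/kN.
Compatibility — the spring shortens by R_B/k under the reaction it provides: δ_0 − R_B·δ_{BB} = R_B/k. With 1/k = 0.000108 m/kN, R_B = δ_0 / (δ_{BB} + 1/k) = 0.017394 / (0.000801 + 0.000108) = 19.14 kN.

R_B = 19.14 kN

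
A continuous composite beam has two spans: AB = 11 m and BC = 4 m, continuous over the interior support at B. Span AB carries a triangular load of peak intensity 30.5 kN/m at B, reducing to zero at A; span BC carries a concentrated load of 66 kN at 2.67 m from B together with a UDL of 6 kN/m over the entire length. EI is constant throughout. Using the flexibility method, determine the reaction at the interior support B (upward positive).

R_B = 211.9 kN

Insert a hinge at B; M_B is the redundant, and each span becomes simply supported.
End slopes at the hinge B, treating each span as simply supported:
  span AB: triangular load, peak 30.5: w₀L³/(45EI) = 902.1/EI
  span BC: point load 66 at a = 2.67: Pab(L + b)/(6LEI) = 52.05/EI
  span BC: UDL 6: wL³/(24EI) = 16/EI
  relative rotation θ_0 = (902.1 + 68.05)/EI = 970.2/EI
A unit hogging moment at B produces rotation L₁/(3EI) + L₂/(3EI) = 5/EI.
Compatibility: M_B·(L₁+L₂)/(3EI) = θ_0, giving M_B = 194 kN·m (hogging).
Span AB, ΣM about A with M_B applied at B: R_B^{AB}·11 = 1230 + 194, so R_B^{AB} = 129.5 kN and R_A = 167.8 − 129.5 = 38.28 kN.
Span BC, ΣM about C: R_B^{BC}·4 = 135.8 + 194, so R_B^{BC} = 82.45 kN and R_C = 90 − 82.45 = 7.546 kN.
R_B = 129.5 + 82.45 = 211.9 kN.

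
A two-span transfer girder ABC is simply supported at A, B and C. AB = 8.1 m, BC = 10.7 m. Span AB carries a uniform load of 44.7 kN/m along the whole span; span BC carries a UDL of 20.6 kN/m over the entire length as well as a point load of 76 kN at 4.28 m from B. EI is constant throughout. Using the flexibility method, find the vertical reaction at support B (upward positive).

Take M_B as the redundant. Released structure: two simple spans AB and BC with a hinge at B.
Discontinuity in slope at B on the released structure — sum the simple-span end rotations:
  span AB: UDL 44.7: wL³/(24EI) = 989.8/EI
  span BC: UDL 20.6: wL³/(24EI) = 1051/EI
  span BC: point load 76 at a = 4.28: Pab(L + b)/(6LEI) = 556.9/EI
  relative rotation θ_0 = (989.8 + 1608)/EI = 2598/EI
A unit hogging moment at B produces rotation L₁/(3EI) + L₂/(3EI) = 6.267/EI.
Compatibility: M_B·(L₁+L₂)/(3EI) = θ_0, giving M_B = 414.6 kN·m (hogging).
Span AB, ΣM about A with M_B applied at B: R_B^{AB}·8.1 = 1466 + 414.6, so R_B^{AB} = 232.2 kN and R_A = 362.1 − 232.2 = 129.8 kN.
Span BC, ΣM about C: R_B^{BC}·10.7 = 1667 + 414.6, so R_B^{BC} = 194.6 kN and R_C = 296.4 − 194.6 = 101.9 kN.
R_B = 232.2 + 194.6 = 426.8 kN.

R_B = 426.8 kN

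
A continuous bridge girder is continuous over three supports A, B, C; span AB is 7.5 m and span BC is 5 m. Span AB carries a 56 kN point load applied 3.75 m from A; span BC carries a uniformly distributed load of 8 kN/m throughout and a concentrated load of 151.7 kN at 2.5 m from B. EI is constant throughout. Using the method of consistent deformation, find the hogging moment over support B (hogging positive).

Take M_B as the redundant. Released structure: two simple spans AB and BC with a hinge at B.
Rotations at B on the released spans (each span's end-slope, ×1/EI):
  span AB: point load 56 at a = 3.75: Pab(L + a)/(6LEI) = 196.9/EI
  span BC: UDL 8: wL³/(24EI) = 41.67/EI
  span BC: point load 151.7 at a = 2.5: Pab(L + b)/(6LEI) = 237/EI
  relative rotation θ_0 = (196.9 + 278.7)/EI = 475.6/EI
A unit hogging moment at B produces rotation L₁/(3EI) + L₂/(3EI) = 4.167/EI.
Slope continuity at B: θ_0 = M_B·4.167/EI, so M_B = 475.6/4.167 = 114.1 kN·m (hogging).

M_B = 114.1 kN·m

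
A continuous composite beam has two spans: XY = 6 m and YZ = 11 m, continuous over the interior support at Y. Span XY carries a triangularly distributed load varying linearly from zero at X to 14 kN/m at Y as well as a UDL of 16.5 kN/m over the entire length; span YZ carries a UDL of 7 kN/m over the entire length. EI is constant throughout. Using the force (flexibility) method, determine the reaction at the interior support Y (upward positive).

Insert a hinge at Y; M_Y is the redundant, and each span becomes simply supported.
Rotations at Y on the released spans (each span's end-slope, ×1/EI):
  span XY: triangular load, peak 14: w₀L³/(45EI) = 67.2/EI
  span XY: UDL 16.5: wL³/(24EI) = 148.5/EI
  span YZ: UDL 7: wL³/(24EI) = 388.2/EI
  relative rotation θ_0 = (215.7 + 388.2)/EI = 603.9/EI
A unit hogging moment at Y produces rotation L₁/(3EI) + L₂/(3EI) = 5.667/EI.
Compatibility: M_Y·(L₁+L₂)/(3EI) = θ_0, giving M_Y = 106.6 kN·m (hogging).
Span XY, ΣM about X with M_Y applied at Y: R_Y^{XY}·6 = 465 + 106.6, so R_Y^{XY} = 95.26 kN and R_X = 141 − 95.26 = 45.74 kN.
Span YZ, ΣM about Z: R_Y^{YZ}·11 = 423.5 + 106.6, so R_Y^{YZ} = 48.19 kN and R_Z = 77 − 48.19 = 28.81 kN.
R_Y = 95.26 + 48.19 = 143.5 kN.

R_Y = 143.5 kN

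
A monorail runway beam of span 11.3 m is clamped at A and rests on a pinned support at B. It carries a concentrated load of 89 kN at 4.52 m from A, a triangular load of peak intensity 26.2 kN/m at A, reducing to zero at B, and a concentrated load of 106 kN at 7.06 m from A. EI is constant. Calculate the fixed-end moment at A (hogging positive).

Remove the prop at B; the released (primary) structure is a cantilever built in at A.
Free-end deflection of the primary structure under the applied loading (downward +):
  point load 89 at a = 4.52: Pa²(3L − a)/(6EI) = 8904/EI
  triangular load, peak 26.2 at the fixed end: w₀L⁴/(30EI) = 14239/EI
  point load 106 at a = 7.06: Pa²(3L − a)/(6EI) = 23635/EI
  δ_0 = 46778/EI
Tip deflection under a unit load at B: L³/(3EI) = 481/EI.
Compatibility at B: δ_0 − R_B·δ_{BB} = 0, so R_B = 46778/481 = 97.26 kN.
Moment equilibrium about A: M_A = Σ(load moments about A) − R_B·L = 1708 − 97.26×11.3 = 609.2 kN·m.

M_A = 609.2 kN·m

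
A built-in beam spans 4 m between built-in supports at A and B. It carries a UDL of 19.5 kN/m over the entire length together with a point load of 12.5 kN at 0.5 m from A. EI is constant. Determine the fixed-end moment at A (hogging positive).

M_A = 30.79 kN·m

Take the two fixed-end moments M_A, M_B as redundants; the released structure is the simple span AB.
Simple-span end rotations at A and B under the given loads:
  at A: UDL 19.5: wL³/(24EI) = 52/EI
  at B: UDL 19.5: wL³/(24EI) = 52/EI
  at A: point load 12.5 at a = 0.5: Pab(L + b)/(6LEI) = 6.836/EI
  at B: point load 12.5 at a = 0.5: Pab(L + a)/(6LEI) = 4.102/EI
  θ_A0 = 58.84/EI,  θ_B0 = 56.1/EI
Flexibility coefficients: a unit moment at one end gives L/(3EI) there and L/(6EI) at the far end, so f₁₁ = f₂₂ = 1.333/EI and f₁₂ = f₂₁ = 0.6667/EI.
Compatibility — zero rotation at each built-in end:
  1.333 M_A + 0.6667 M_B = 58.84
  0.6667 M_A + 1.333 M_B = 56.1
Solving the pair gives M_A = 30.79 kN·m and M_B = 26.68 kN·m (hogging).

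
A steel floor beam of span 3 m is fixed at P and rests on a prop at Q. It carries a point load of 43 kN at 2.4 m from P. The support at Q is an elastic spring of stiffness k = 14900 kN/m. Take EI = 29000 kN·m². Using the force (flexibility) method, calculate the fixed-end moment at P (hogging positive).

M_P = 28.53 kN·m

Choose R_Q as the redundant. The primary structure is the cantilever fixed at P.
Primary-structure tip deflection at Q by superposition:
  point load 43 at a = 2.4: Pa²(3L − a)/(6EI) = 272.4/EI
Flexibility coefficient — unit upward force at Q: δ_{QQ} = L³/(3EI) = 9/EI.
With EI = 29000 kN·m²: δ_0 = 0.009395 m and δ_{QQ} = 0.00031 m/kN.
Compatibility — the spring shortens by R_Q/k under the reaction it provides: δ_0 − R_Q·δ_{QQ} = R_Q/k. With 1/k = 0.000067 m/kN, R_Q = δ_0 / (δ_{QQ} + 1/k) = 0.009395 / (0.00031 + 0.000067) = 24.89 kN.
Moment equilibrium about P: M_P = Σ(load moments about P) − R_Q·L = 103.2 − 24.89×3 = 28.53 kN·m.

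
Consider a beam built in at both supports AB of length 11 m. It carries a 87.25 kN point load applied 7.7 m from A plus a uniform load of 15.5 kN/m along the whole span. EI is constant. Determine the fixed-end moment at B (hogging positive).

Take the two fixed-end moments M_A, M_B as redundants; the released structure is the simple span AB.
End rotations of the released simple span under the applied load (×1/EI):
  at A: point load 87.25 at a = 7.7: Pab(L + b)/(6LEI) = 480.4/EI
  at B: point load 87.25 at a = 7.7: Pab(L + a)/(6LEI) = 628.2/EI
  at A: UDL 15.5: wL³/(24EI) = 859.6/EI
  at B: UDL 15.5: wL³/(24EI) = 859.6/EI
  θ_A0 = 1340/EI,  θ_B0 = 1488/EI
Flexibility coefficients: a unit moment at one end gives L/(3EI) there and L/(6EI) at the far end, so f₁₁ = f₂₂ = 3.667/EI and f₁₂ = f₂₁ = 1.833/EI.
Compatibility — zero rotation at each built-in end:
  3.667 M_A + 1.833 M_B = 1340
  1.833 M_A + 3.667 M_B = 1488
Solving the pair gives M_A = 216.8 kN·m and M_B = 297.4 kN·m (hogging).

M_B = 297.4 kN·m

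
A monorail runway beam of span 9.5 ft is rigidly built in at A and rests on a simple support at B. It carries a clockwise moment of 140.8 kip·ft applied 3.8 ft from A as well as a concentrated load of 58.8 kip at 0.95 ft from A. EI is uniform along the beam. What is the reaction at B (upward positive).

Choose R_B as the redundant. The primary structure is the cantilever fixed at A.
Deflection at B on the released cantilever, summing each load's contribution:
  clockwise couple 140.8 at a = 3.8: M₀a(2L − a)/(2EI) = 4066/EI
  point load 58.8 at a = 0.95: Pa²(3L − a)/(6EI) = 243.7/EI
  δ_0 = 4310/EI
Flexibility coefficient — unit upward force at B: δ_{BB} = L³/(3EI) = 285.8/EI.
Compatibility at B: δ_0 − R_B·δ_{BB} = 0, so R_B = 4310/285.8 = 15.08 kip.

R_B = 15.08 kip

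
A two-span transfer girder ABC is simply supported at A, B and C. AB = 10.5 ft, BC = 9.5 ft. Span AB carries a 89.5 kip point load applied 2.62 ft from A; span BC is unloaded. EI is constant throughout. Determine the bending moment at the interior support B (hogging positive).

M_B = 57.72 kip·ft

Insert a hinge at B; M_B is the redundant, and each span becomes simply supported.
Rotations at B on the released spans (each span's end-slope, ×1/EI):
  span AB: point load 89.5 at a = 2.62: Pab(L + a)/(6LEI) = 384.8/EI
  relative rotation θ_0 = (384.8 + 0)/EI = 384.8/EI
A unit hogging moment at B produces rotation L₁/(3EI) + L₂/(3EI) = 6.667/EI.
Slope continuity at B: θ_0 = M_B·6.667/EI, so M_B = 384.8/6.667 = 57.72 kip·ft (hogging).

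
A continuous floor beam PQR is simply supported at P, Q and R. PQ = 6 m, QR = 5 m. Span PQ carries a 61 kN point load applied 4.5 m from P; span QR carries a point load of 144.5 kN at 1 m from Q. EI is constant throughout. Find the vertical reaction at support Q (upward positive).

Take M_Q as the redundant. Released structure: two simple spans PQ and QR with a hinge at Q.
Rotations at Q on the released spans (each span's end-slope, ×1/EI):
  span PQ: point load 61 at a = 4.5: Pab(L + a)/(6LEI) = 120.1/EI
  span QR: point load 144.5 at a = 1: Pab(L + b)/(6LEI) = 173.4/EI
  relative rotation θ_0 = (120.1 + 173.4)/EI = 293.5/EI
A unit hogging moment at Q produces rotation L₁/(3EI) + L₂/(3EI) = 3.667/EI.
Slope continuity at Q: θ_0 = M_Q·3.667/EI, so M_Q = 293.5/3.667 = 80.04 kN·m (hogging).
Span PQ, ΣM about P with M_Q applied at Q: R_Q^{PQ}·6 = 274.5 + 80.04, so R_Q^{PQ} = 59.09 kN and R_P = 61 − 59.09 = 1.909 kN.
Span QR, ΣM about R: R_Q^{QR}·5 = 578 + 80.04, so R_Q^{QR} = 131.6 kN and R_R = 144.5 − 131.6 = 12.89 kN.
R_Q = 59.09 + 131.6 = 190.7 kN.

R_Q = 190.7 kN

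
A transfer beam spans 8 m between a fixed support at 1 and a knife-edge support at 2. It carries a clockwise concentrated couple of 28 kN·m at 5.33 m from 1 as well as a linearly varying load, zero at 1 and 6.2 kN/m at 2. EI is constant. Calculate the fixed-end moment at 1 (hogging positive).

M_1 = 13.83 kN·m

Remove the prop at 2; the released (primary) structure is a cantilever built in at 1.
Primary-structure tip deflection at 2 by superposition:
  clockwise couple 28 at a = 5.33: M₀a(2L − a)/(2EI) = 796.2/EI
  triangular load, peak 6.2 at the free end: 11w₀L⁴/(120EI) = 2328/EI
  δ_0 = 3124/EI
Flexibility coefficient — unit upward force at 2: δ_{22} = L³/(3EI) = 170.7/EI.
The prop prevents deflection at 2: R_2 = δ_0/δ_{22} = 3124/170.7 = 18.31 kN.
Moment equilibrium about 1: M_1 = Σ(load moments about 1) − R_2·L = 160.3 − 18.31×8 = 13.83 kN·m.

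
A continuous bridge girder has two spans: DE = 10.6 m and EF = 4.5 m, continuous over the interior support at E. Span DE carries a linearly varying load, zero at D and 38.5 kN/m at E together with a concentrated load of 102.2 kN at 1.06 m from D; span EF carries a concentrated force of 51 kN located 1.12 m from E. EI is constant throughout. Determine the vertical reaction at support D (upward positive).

R_D = 136.3 kN

Release continuity at E by inserting a hinge; the redundant is the internal moment M_E. The primary structure is two simply-supported spans DE and EF.
End slopes at the hinge E, treating each span as simply supported:
  span DE: triangular load, peak 38.5: w₀L³/(45EI) = 1019/EI
  span DE: point load 102.2 at a = 1.06: Pab(L + a)/(6LEI) = 189.5/EI
  span EF: point load 51 at a = 1.12: Pab(L + b)/(6LEI) = 56.35/EI
  relative rotation θ_0 = (1208 + 56.35)/EI = 1265/EI
A unit hogging moment at E produces rotation L₁/(3EI) + L₂/(3EI) = 5.033/EI.
Slope continuity at E: θ_0 = M_E·5.033/EI, so M_E = 1265/5.033 = 251.3 kN·m (hogging).
Span DE, ΣM about D with M_E applied at E: R_E^{DE}·10.6 = 1550 + 251.3, so R_E^{DE} = 170 kN and R_D = 306.2 − 170 = 136.3 kN.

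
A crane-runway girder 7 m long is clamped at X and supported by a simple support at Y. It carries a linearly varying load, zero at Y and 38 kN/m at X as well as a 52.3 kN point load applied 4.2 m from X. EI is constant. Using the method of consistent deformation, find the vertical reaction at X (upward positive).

R_X = 136.1 kN

Remove the prop at Y; the released (primary) structure is a cantilever built in at X.
Primary-structure tip deflection at Y by superposition:
  triangular load, peak 38 at the fixed end: w₀L⁴/(30EI) = 3041/EI
  point load 52.3 at a = 4.2: Pa²(3L − a)/(6EI) = 2583/EI
  δ_0 = 5624/EI
Tip deflection under a unit load at Y: L³/(3EI) = 114.3/EI.
Compatibility at Y: δ_0 − R_Y·δ_{YY} = 0, so R_Y = 5624/114.3 = 49.19 kN.
Vertical equilibrium: R_X = ΣP − R_Y = 185.3 − 49.19 = 136.1 kN.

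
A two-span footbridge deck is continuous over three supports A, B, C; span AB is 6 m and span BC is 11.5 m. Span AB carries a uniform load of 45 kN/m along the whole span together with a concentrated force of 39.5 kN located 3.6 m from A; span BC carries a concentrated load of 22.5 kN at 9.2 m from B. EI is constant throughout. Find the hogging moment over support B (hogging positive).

M_B = 101.4 kN·m

Release continuity at B by inserting a hinge; the redundant is the internal moment M_B. The primary structure is two simply-supported spans AB and BC.
Rotations at B on the released spans (each span's end-slope, ×1/EI):
  span AB: UDL 45: wL³/(24EI) = 405/EI
  span AB: point load 39.5 at a = 3.6: Pab(L + a)/(6LEI) = 91.01/EI
  span BC: point load 22.5 at a = 9.2: Pab(L + b)/(6LEI) = 95.22/EI
  relative rotation θ_0 = (496 + 95.22)/EI = 591.2/EI
A unit hogging moment at B produces rotation L₁/(3EI) + L₂/(3EI) = 5.833/EI.
Compatibility: M_B·(L₁+L₂)/(3EI) = θ_0, giving M_B = 101.4 kN·m (hogging).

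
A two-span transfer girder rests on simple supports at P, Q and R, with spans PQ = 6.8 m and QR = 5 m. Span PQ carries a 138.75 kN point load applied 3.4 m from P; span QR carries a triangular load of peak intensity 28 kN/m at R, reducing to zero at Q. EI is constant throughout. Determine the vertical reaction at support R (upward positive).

Insert a hinge at Q; M_Q is the redundant, and each span becomes simply supported.
Discontinuity in slope at Q on the released structure — sum the simple-span end rotations:
  span PQ: point load 138.75 at a = 3.4: Pab(L + a)/(6LEI) = 401/EI
  span QR: triangular load, peak 28: 7w₀L³/(360EI) = 68.06/EI
  relative rotation θ_0 = (401 + 68.06)/EI = 469/EI
A unit hogging moment at Q produces rotation L₁/(3EI) + L₂/(3EI) = 3.933/EI.
Slope continuity at Q: θ_0 = M_Q·3.933/EI, so M_Q = 469/3.933 = 119.2 kN·m (hogging).
Span QR, ΣM about R: R_Q^{QR}·5 = 116.7 + 119.2, so R_Q^{QR} = 47.18 kN and R_R = 70 − 47.18 = 22.82 kN.

R_R = 22.82 kN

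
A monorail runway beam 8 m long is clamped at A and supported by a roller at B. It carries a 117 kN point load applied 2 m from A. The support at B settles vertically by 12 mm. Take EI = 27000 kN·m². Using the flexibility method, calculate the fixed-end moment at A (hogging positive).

Take the reaction at B as the redundant and release it; the primary structure is a cantilever fixed at A.
Free-end deflection of the primary structure under the applied loading (downward +):
  point load 117 at a = 2: Pa²(3L − a)/(6EI) = 1716/EI
Flexibility coefficient — unit upward force at B: δ_{BB} = L³/(3EI) = 170.7/EI.
With EI = 27000 kN·m²: δ_0 = 0.063556 m and δ_{BB} = 0.006321 m/kN.
Compatibility — the beam at B must follow the support down by 0.012 m: δ_0 − R_B·δ_{BB} = 0.012, so R_B = (0.063556 − 0.012)/0.006321 = 8.156 kN.
Moment equilibrium about A: M_A = Σ(load moments about A) − R_B·L = 234 − 8.156×8 = 168.8 kN·m.

M_A = 168.8 kN·m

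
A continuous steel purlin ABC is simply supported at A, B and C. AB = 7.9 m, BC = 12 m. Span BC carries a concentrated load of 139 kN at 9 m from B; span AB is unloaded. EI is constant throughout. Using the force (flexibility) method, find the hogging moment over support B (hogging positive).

M_B = 117.9 kN·m

Take M_B as the redundant. Released structure: two simple spans AB and BC with a hinge at B.
Rotations at B on the released spans (each span's end-slope, ×1/EI):
  span BC: point load 139 at a = 9: Pab(L + b)/(6LEI) = 781.9/EI
  relative rotation θ_0 = (0 + 781.9)/EI = 781.9/EI
A unit hogging moment at B produces rotation L₁/(3EI) + L₂/(3EI) = 6.633/EI.
Compatibility: M_B·(L₁+L₂)/(3EI) = θ_0, giving M_B = 117.9 kN·m (hogging).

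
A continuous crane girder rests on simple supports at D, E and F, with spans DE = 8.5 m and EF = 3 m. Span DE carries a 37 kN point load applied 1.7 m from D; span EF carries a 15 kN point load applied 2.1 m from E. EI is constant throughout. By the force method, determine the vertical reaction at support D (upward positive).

R_D = 26.79 kN

Take M_E as the redundant. Released structure: two simple spans DE and EF with a hinge at E.
End slopes at the hinge E, treating each span as simply supported:
  span DE: point load 37 at a = 1.7: Pab(L + a)/(6LEI) = 85.54/EI
  span EF: point load 15 at a = 2.1: Pab(L + b)/(6LEI) = 6.143/EI
  relative rotation θ_0 = (85.54 + 6.143)/EI = 91.69/EI
A unit hogging moment at E produces rotation L₁/(3EI) + L₂/(3EI) = 3.833/EI.
Compatibility: M_E·(L₁+L₂)/(3EI) = θ_0, giving M_E = 23.92 kN·m (hogging).
Span DE, ΣM about D with M_E applied at E: R_E^{DE}·8.5 = 62.9 + 23.92, so R_E^{DE} = 10.21 kN and R_D = 37 − 10.21 = 26.79 kN.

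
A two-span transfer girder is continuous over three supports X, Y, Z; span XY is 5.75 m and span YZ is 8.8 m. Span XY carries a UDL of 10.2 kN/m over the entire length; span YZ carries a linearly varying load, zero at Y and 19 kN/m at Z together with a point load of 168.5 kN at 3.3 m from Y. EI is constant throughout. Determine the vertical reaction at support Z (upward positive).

R_Z = 91.72 kN

Release continuity at Y by inserting a hinge; the redundant is the internal moment M_Y. The primary structure is two simply-supported spans XY and YZ.
Discontinuity in slope at Y on the released structure — sum the simple-span end rotations:
  span XY: UDL 10.2: wL³/(24EI) = 80.8/EI
  span YZ: triangular load, peak 19: 7w₀L³/(360EI) = 251.8/EI
  span YZ: point load 168.5 at a = 3.3: Pab(L + b)/(6LEI) = 828.3/EI
  relative rotation θ_0 = (80.8 + 1080)/EI = 1161/EI
A unit hogging moment at Y produces rotation L₁/(3EI) + L₂/(3EI) = 4.85/EI.
Compatibility: M_Y·(L₁+L₂)/(3EI) = θ_0, giving M_Y = 239.3 kN·m (hogging).
Span YZ, ΣM about Z: R_Y^{YZ}·8.8 = 1172 + 239.3, so R_Y^{YZ} = 160.4 kN and R_Z = 252.1 − 160.4 = 91.72 kN.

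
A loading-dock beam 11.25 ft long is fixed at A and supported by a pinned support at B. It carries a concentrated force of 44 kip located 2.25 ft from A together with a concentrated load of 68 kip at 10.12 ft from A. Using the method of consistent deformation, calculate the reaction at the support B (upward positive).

Choose R_B as the redundant. The primary structure is the cantilever fixed at A.
Free-end deflection of the primary structure under the applied loading (downward +):
  point load 44 at a = 2.25: Pa²(3L − a)/(6EI) = 1169/EI
  point load 68 at a = 10.12: Pa²(3L − a)/(6EI) = 27427/EI
  δ_0 = 28597/EI
Flexibility coefficient — unit upward force at B: δ_{BB} = L³/(3EI) = 474.6/EI.
Compatibility at B: δ_0 − R_B·δ_{BB} = 0, so R_B = 28597/474.6 = 60.25 kip.

R_B = 60.25 kip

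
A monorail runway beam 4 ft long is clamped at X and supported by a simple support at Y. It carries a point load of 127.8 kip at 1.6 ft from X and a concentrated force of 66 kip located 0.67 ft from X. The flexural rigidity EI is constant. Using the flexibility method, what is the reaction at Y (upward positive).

R_Y = 29.2 kip

Take the reaction at Y as the redundant and release it; the primary structure is a cantilever fixed at X.
Downward deflection at the released point Y due to the loads:
  point load 127.8 at a = 1.6: Pa²(3L − a)/(6EI) = 567.1/EI
  point load 66 at a = 0.67: Pa²(3L − a)/(6EI) = 55.95/EI
  δ_0 = 623/EI
Flexibility coefficient — unit upward force at Y: δ_{YY} = L³/(3EI) = 21.33/EI.
The prop prevents deflection at Y: R_Y = δ_0/δ_{YY} = 623/21.33 = 29.2 kip.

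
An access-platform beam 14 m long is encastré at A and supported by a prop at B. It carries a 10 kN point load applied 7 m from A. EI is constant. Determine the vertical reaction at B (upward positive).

Release the roller at B. Primary structure: cantilever fixed at A.
Deflection at B on the released cantilever, summing each load's contribution:
  point load 10 at a = 7: Pa²(3L − a)/(6EI) = 2858/EI
Tip deflection under a unit load at B: L³/(3EI) = 914.7/EI.
The prop prevents deflection at B: R_B = δ_0/δ_{BB} = 2858/914.7 = 3.125 kN.

R_B = 3.125 kN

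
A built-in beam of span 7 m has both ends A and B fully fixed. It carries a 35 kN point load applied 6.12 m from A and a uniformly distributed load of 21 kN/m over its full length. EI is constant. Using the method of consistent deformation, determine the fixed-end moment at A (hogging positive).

M_A = 89.14 kN·m

Release both end moments; the primary structure is a simply-supported span AB with redundants M_A and M_B.
End rotations of the released simple span under the applied load (×1/EI):
  at A: point load 35 at a = 6.12: Pab(L + b)/(6LEI) = 35.37/EI
  at B: point load 35 at a = 6.12: Pab(L + a)/(6LEI) = 58.88/EI
  at A: UDL 21: wL³/(24EI) = 300.1/EI
  at B: UDL 21: wL³/(24EI) = 300.1/EI
  θ_A0 = 335.5/EI,  θ_B0 = 359/EI
Flexibility coefficients: a unit moment at one end gives L/(3EI) there and L/(6EI) at the far end, so f₁₁ = f₂₂ = 2.333/EI and f₁₂ = f₂₁ = 1.167/EI.
Compatibility — zero rotation at each built-in end:
  2.333 M_A + 1.167 M_B = 335.5
  1.167 M_A + 2.333 M_B = 359
Solving the pair gives M_A = 89.14 kN·m and M_B = 109.3 kN·m (hogging).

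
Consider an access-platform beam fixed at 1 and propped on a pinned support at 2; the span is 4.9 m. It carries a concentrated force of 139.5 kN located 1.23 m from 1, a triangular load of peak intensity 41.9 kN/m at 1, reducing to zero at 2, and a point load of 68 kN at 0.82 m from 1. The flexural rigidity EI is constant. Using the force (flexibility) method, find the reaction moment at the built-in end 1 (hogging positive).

Take the reaction at 2 as the redundant and release it; the primary structure is a cantilever fixed at 1.
Primary-structure tip deflection at 2 by superposition:
  point load 139.5 at a = 1.23: Pa²(3L − a)/(6EI) = 473.8/EI
  triangular load, peak 41.9 at the fixed end: w₀L⁴/(30EI) = 805.2/EI
  point load 68 at a = 0.82: Pa²(3L − a)/(6EI) = 105.8/EI
  δ_0 = 1385/EI
Flexibility coefficient — unit upward force at 2: δ_{22} = L³/(3EI) = 39.22/EI.
Compatibility at 2: δ_0 − R_2·δ_{22} = 0, so R_2 = 1385/39.22 = 35.31 kN.
Moment equilibrium about 1: M_1 = Σ(load moments about 1) − R_2·L = 395 − 35.31×4.9 = 222 kN·m.

M_1 = 222 kN·m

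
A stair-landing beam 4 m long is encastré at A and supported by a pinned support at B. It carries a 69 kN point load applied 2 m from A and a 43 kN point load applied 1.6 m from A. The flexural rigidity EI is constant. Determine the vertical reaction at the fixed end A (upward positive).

Take the reaction at B as the redundant and release it; the primary structure is a cantilever fixed at A.
Free-end deflection of the primary structure under the applied loading (downward +):
  point load 69 at a = 2: Pa²(3L − a)/(6EI) = 460/EI
  point load 43 at a = 1.6: Pa²(3L − a)/(6EI) = 190.8/EI
  δ_0 = 650.8/EI
Flexibility coefficient — unit upward force at B: δ_{BB} = L³/(3EI) = 21.33/EI.
The prop prevents deflection at B: R_B = δ_0/δ_{BB} = 650.8/21.33 = 30.51 kN.
Vertical equilibrium: R_A = ΣP − R_B = 112 − 30.51 = 81.49 kN.

R_A = 81.49 kN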